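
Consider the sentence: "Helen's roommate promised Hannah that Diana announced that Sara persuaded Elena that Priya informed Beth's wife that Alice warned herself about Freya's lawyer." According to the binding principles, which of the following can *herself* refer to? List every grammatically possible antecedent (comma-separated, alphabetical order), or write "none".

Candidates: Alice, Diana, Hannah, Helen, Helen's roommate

Alice

*herself* is a reflexive; Principle A requires it to be bound within its binding domain — the clause headed by 'warned'.
— Alice: subject of the clause headed by 'warned'; c-commands the reflexive within its binding domain — allowed (Principle A).
— Diana: subject of the clause headed by 'announced'; c-commands the reflexive but lies outside its binding domain — cannot bind it (Principle A).
— Hannah: object of the matrix clause; c-commands the reflexive but lies outside its binding domain — cannot bind it (Principle A).
— Helen: possessor inside the subject DP of the matrix clause; does not c-command the reflexive — cannot bind it (Principle A).
— Helen's roommate: subject of the matrix clause; c-commands the reflexive but lies outside its binding domain — cannot bind it (Principle A).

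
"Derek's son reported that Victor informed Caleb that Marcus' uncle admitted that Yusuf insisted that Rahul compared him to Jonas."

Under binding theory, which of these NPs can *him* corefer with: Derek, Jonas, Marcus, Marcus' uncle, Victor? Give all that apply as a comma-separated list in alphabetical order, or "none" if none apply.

Derek, Marcus, Marcus' uncle, Victor

*him* is a pronoun; Principle B requires it to be free in its binding domain — the clause headed by 'compared'.
— Derek: possessor inside the subject DP of the matrix clause; does not c-command the pronoun — Principle B does not apply; allowed.
— Jonas: second object of the clause headed by 'compared'; is c-commanded by the pronoun; coreference would bind this R-expression — blocked (Principle C).
— Marcus: possessor inside the subject DP of the clause headed by 'admitted'; does not c-command the pronoun — Principle B does not apply; allowed.
— Marcus' uncle: subject of the clause headed by 'admitted'; c-commands the pronoun but lies outside its binding domain — allowed.
— Victor: subject of the clause headed by 'informed'; c-commands the pronoun but lies outside its binding domain — allowed.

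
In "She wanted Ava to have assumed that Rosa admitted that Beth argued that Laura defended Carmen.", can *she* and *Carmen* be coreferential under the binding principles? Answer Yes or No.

*Carmen* is an R-expression; Principle C requires it to be free (not bound by any c-commanding expression).
— she: subject of the matrix clause; the pronoun c-commands the R-expression — coreference blocked (Principle C).

No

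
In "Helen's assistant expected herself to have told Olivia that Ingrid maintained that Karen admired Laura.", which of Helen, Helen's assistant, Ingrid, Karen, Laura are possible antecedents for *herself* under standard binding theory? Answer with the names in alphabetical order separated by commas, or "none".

*herself* is a reflexive; Principle A requires it to be bound within its binding domain — the matrix clause.
— Helen: possessor inside the subject DP of the matrix clause; does not c-command the reflexive — cannot bind it (Principle A).
— Helen's assistant: subject of the matrix clause; c-commands the reflexive within its binding domain — allowed (Principle A).
— Ingrid: subject of the clause headed by 'maintained'; does not c-command the reflexive — cannot bind it (Principle A).
— Karen: subject of the clause headed by 'admired'; does not c-command the reflexive — cannot bind it (Principle A).
— Laura: object of the clause headed by 'admired'; does not c-command the reflexive — cannot bind it (Principle A).

Helen's assistant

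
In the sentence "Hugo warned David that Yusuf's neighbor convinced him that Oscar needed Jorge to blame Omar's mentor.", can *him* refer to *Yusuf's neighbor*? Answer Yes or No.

No

*him* is a pronoun; Principle B requires it to be free in its binding domain — the clause headed by 'convinced'.
— Yusuf's neighbor: subject of the clause headed by 'convinced'; c-commands the pronoun within its binding domain — blocked (Principle B).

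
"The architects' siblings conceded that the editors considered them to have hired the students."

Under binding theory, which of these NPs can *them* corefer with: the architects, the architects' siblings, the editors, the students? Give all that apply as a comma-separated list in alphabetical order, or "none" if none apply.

*them* is a pronoun; Principle B requires it to be free in its binding domain — the clause headed by 'considered'.
— the architects: possessor inside the subject DP of the matrix clause; does not c-command the pronoun — Principle B does not apply; allowed.
— the architects' siblings: subject of the matrix clause; c-commands the pronoun but lies outside its binding domain — allowed.
— the editors: subject of the clause headed by 'considered'; c-commands the pronoun within its binding domain — blocked (Principle B).
— the students: object of the clause headed by 'hired'; is c-commanded by the pronoun; coreference would bind this R-expression — blocked (Principle C).

the architects, the architects' siblings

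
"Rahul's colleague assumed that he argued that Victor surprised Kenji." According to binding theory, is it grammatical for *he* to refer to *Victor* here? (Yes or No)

No

*Victor* is an R-expression; Principle C requires it to be free (not bound by any c-commanding expression).
— he: subject of the clause headed by 'argued'; the pronoun c-commands the R-expression — coreference blocked (Principle C).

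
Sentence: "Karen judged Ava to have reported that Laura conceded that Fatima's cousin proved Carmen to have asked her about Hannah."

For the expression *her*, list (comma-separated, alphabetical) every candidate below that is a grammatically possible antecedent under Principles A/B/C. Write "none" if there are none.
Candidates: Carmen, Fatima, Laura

*her* is a pronoun; Principle B requires it to be free in its binding domain — the clause headed by 'asked'.
— Carmen: subject of the clause headed by 'asked'; c-commands the pronoun within its binding domain — blocked (Principle B).
— Fatima: possessor inside the subject DP of the clause headed by 'proved'; does not c-command the pronoun — Principle B does not apply; allowed.
— Laura: subject of the clause headed by 'conceded'; c-commands the pronoun but lies outside its binding domain — allowed.

Fatima, Laura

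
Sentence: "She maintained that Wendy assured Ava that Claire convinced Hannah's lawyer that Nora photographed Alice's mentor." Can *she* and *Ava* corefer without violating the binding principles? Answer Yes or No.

No

*Ava* is an R-expression; Principle C requires it to be free (not bound by any c-commanding expression).
— she: subject of the matrix clause; the pronoun c-commands the R-expression — coreference blocked (Principle C).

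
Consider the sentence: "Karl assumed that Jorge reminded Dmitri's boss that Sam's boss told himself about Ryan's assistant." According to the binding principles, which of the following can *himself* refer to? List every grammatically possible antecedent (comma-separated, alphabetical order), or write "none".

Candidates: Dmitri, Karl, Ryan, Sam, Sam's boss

*himself* is a reflexive; Principle A requires it to be bound within its binding domain — the clause headed by 'told'.
— Dmitri: possessor inside the object DP of the clause headed by 'reminded'; does not c-command the reflexive — cannot bind it (Principle A).
— Karl: subject of the matrix clause; c-commands the reflexive but lies outside its binding domain — cannot bind it (Principle A).
— Ryan: possessor inside the second object DP of the clause headed by 'told'; does not c-command the reflexive — cannot bind it (Principle A).
— Sam: possessor inside the subject DP of the clause headed by 'told'; does not c-command the reflexive — cannot bind it (Principle A).
— Sam's boss: subject of the clause headed by 'told'; c-commands the reflexive within its binding domain — allowed (Principle A).

Sam's boss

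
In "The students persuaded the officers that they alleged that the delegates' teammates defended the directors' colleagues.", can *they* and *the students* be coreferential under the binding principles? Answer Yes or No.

Yes

*the students* is an R-expression; Principle C requires it to be free (not bound by any c-commanding expression).
— they: subject of the clause headed by 'alleged'; the pronoun does not c-command the R-expression — coreference allowed.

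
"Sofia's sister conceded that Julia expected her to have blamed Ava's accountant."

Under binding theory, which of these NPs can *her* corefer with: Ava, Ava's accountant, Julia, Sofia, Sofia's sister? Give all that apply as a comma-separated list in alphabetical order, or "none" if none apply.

*her* is a pronoun; Principle B requires it to be free in its binding domain — the clause headed by 'expected'.
— Ava: possessor inside the object DP of the clause headed by 'blamed'; is c-commanded by the pronoun; coreference would bind this R-expression — blocked (Principle C).
— Ava's accountant: object of the clause headed by 'blamed'; is c-commanded by the pronoun; coreference would bind this R-expression — blocked (Principle C).
— Julia: subject of the clause headed by 'expected'; c-commands the pronoun within its binding domain — blocked (Principle B).
— Sofia: possessor inside the subject DP of the matrix clause; does not c-command the pronoun — Principle B does not apply; allowed.
— Sofia's sister: subject of the matrix clause; c-commands the pronoun but lies outside its binding domain — allowed.

Sofia, Sofia's sister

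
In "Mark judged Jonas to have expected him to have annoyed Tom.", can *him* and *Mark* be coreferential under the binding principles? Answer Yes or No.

*Mark* is an R-expression; Principle C requires it to be free (not bound by any c-commanding expression).
— him: subject of the clause headed by 'annoyed'; the pronoun does not c-command the R-expression — coreference allowed.

Yes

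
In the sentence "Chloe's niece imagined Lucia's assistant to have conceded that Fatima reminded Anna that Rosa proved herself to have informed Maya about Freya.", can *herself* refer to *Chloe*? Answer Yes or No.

*herself* is a reflexive; Principle A requires it to be bound within its binding domain — the clause headed by 'proved'.
— Chloe: possessor inside the subject DP of the matrix clause; does not c-command the reflexive — cannot bind it (Principle A).

No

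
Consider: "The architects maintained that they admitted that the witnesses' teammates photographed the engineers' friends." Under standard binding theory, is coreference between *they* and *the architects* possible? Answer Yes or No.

Yes

*the architects* is an R-expression; Principle C requires it to be free (not bound by any c-commanding expression).
— they: subject of the clause headed by 'admitted'; the pronoun does not c-command the R-expression — coreference allowed.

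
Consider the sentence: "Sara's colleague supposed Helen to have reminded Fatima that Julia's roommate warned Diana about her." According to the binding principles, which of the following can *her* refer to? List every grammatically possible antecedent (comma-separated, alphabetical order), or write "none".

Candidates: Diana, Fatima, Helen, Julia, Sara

*her* is a pronoun; Principle B requires it to be free in its binding domain — the clause headed by 'warned'.
— Diana: object of the clause headed by 'warned'; c-commands the pronoun within its binding domain — blocked (Principle B).
— Fatima: object of the clause headed by 'reminded'; c-commands the pronoun but lies outside its binding domain — allowed.
— Helen: subject of the clause headed by 'reminded'; c-commands the pronoun but lies outside its binding domain — allowed.
— Julia: possessor inside the subject DP of the clause headed by 'warned'; does not c-command the pronoun — Principle B does not apply; allowed.
— Sara: possessor inside the subject DP of the matrix clause; does not c-command the pronoun — Principle B does not apply; allowed.

Fatima, Helen, Julia, Sara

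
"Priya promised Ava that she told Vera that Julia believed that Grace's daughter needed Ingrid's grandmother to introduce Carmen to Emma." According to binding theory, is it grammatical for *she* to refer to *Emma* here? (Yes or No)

No

*Emma* is an R-expression; Principle C requires it to be free (not bound by any c-commanding expression).
— she: subject of the clause headed by 'told'; the pronoun c-commands the R-expression — coreference blocked (Principle C).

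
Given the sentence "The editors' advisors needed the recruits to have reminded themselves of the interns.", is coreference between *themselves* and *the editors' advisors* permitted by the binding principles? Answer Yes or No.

No

*themselves* is a reflexive; Principle A requires it to be bound within its binding domain — the clause headed by 'reminded'.
— the editors' advisors: subject of the matrix clause; c-commands the reflexive but lies outside its binding domain — cannot bind it (Principle A).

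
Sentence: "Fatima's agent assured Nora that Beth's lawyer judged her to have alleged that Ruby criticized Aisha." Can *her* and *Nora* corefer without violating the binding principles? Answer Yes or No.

*Nora* is an R-expression; Principle C requires it to be free (not bound by any c-commanding expression).
— her: subject of the clause headed by 'alleged'; the pronoun does not c-command the R-expression — coreference allowed.

Yes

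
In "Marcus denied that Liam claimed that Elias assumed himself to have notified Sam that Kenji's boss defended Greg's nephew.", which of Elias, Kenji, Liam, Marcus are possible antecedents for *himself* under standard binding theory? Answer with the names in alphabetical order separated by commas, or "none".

Elias

*himself* is a reflexive; Principle A requires it to be bound within its binding domain — the clause headed by 'assumed'.
— Elias: subject of the clause headed by 'assumed'; c-commands the reflexive within its binding domain — allowed (Principle A).
— Kenji: possessor inside the subject DP of the clause headed by 'defended'; does not c-command the reflexive — cannot bind it (Principle A).
— Liam: subject of the clause headed by 'claimed'; c-commands the reflexive but lies outside its binding domain — cannot bind it (Principle A).
— Marcus: subject of the matrix clause; c-commands the reflexive but lies outside its binding domain — cannot bind it (Principle A).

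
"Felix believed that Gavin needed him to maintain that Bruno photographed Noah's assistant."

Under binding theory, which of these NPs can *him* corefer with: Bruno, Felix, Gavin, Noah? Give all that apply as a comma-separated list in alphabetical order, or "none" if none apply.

Felix

*him* is a pronoun; Principle B requires it to be free in its binding domain — the clause headed by 'needed'.
— Bruno: subject of the clause headed by 'photographed'; is c-commanded by the pronoun; coreference would bind this R-expression — blocked (Principle C).
— Felix: subject of the matrix clause; c-commands the pronoun but lies outside its binding domain — allowed.
— Gavin: subject of the clause headed by 'needed'; c-commands the pronoun within its binding domain — blocked (Principle B).
— Noah: possessor inside the object DP of the clause headed by 'photographed'; is c-commanded by the pronoun; coreference would bind this R-expression — blocked (Principle C).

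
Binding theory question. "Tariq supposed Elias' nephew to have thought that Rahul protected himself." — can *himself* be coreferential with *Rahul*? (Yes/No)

Yes

*himself* is a reflexive; Principle A requires it to be bound within its binding domain — the clause headed by 'protected'.
— Rahul: subject of the clause headed by 'protected'; c-commands the reflexive within its binding domain — allowed (Principle A).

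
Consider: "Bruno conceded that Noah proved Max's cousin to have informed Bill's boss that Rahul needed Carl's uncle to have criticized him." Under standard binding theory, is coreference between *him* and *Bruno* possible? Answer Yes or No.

Yes

*Bruno* is an R-expression; Principle C requires it to be free (not bound by any c-commanding expression).
— him: object of the clause headed by 'criticized'; the pronoun does not c-command the R-expression — coreference allowed.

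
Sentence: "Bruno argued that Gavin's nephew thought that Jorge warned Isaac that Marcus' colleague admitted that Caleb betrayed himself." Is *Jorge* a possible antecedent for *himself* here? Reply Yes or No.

No

*himself* is a reflexive; Principle A requires it to be bound within its binding domain — the clause headed by 'betrayed'.
— Jorge: subject of the clause headed by 'warned'; c-commands the reflexive but lies outside its binding domain — cannot bind it (Principle A).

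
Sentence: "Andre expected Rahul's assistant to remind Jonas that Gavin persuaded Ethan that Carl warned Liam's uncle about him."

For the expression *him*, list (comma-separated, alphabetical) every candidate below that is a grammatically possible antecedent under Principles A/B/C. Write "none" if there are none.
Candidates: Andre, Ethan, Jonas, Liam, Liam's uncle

*him* is a pronoun; Principle B requires it to be free in its binding domain — the clause headed by 'warned'.
— Andre: subject of the matrix clause; c-commands the pronoun but lies outside its binding domain — allowed.
— Ethan: object of the clause headed by 'persuaded'; c-commands the pronoun but lies outside its binding domain — allowed.
— Jonas: object of the clause headed by 'remind'; c-commands the pronoun but lies outside its binding domain — allowed.
— Liam: possessor inside the object DP of the clause headed by 'warned'; does not c-command the pronoun — Principle B does not apply; allowed.
— Liam's uncle: object of the clause headed by 'warned'; c-commands the pronoun within its binding domain — blocked (Principle B).

Andre, Ethan, Jonas, Liam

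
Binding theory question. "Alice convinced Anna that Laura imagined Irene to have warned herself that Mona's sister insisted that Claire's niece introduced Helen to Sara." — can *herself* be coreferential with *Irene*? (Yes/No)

Yes

*herself* is a reflexive; Principle A requires it to be bound within its binding domain — the clause headed by 'warned'.
— Irene: subject of the clause headed by 'warned'; c-commands the reflexive within its binding domain — allowed (Principle A).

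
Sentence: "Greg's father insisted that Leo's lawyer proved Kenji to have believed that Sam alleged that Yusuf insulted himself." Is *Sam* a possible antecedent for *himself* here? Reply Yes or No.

No

*himself* is a reflexive; Principle A requires it to be bound within its binding domain — the clause headed by 'insulted'.
— Sam: subject of the clause headed by 'alleged'; c-commands the reflexive but lies outside its binding domain — cannot bind it (Principle A).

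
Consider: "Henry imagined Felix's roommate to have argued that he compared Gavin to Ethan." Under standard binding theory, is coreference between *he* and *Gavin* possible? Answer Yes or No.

*Gavin* is an R-expression; Principle C requires it to be free (not bound by any c-commanding expression).
— he: subject of the clause headed by 'compared'; the pronoun c-commands the R-expression — coreference blocked (Principle C).

No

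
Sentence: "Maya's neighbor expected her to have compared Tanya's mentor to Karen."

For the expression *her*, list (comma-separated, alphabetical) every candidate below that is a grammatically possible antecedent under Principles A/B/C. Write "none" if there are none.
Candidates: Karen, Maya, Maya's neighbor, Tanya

*her* is a pronoun; Principle B requires it to be free in its binding domain — the matrix clause.
— Karen: second object of the clause headed by 'compared'; is c-commanded by the pronoun; coreference would bind this R-expression — blocked (Principle C).
— Maya: possessor inside the subject DP of the matrix clause; does not c-command the pronoun — Principle B does not apply; allowed.
— Maya's neighbor: subject of the matrix clause; c-commands the pronoun within its binding domain — blocked (Principle B).
— Tanya: possessor inside the object DP of the clause headed by 'compared'; is c-commanded by the pronoun; coreference would bind this R-expression — blocked (Principle C).

Maya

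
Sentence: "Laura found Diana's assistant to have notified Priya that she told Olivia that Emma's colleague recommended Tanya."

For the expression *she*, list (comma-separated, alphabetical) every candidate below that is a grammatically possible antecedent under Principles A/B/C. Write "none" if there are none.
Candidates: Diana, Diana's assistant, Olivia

*she* is a pronoun; Principle B requires it to be free in its binding domain — the clause headed by 'told'.
— Diana: possessor inside the subject DP of the clause headed by 'notified'; does not c-command the pronoun — Principle B does not apply; allowed.
— Diana's assistant: subject of the clause headed by 'notified'; c-commands the pronoun but lies outside its binding domain — allowed.
— Olivia: object of the clause headed by 'told'; is c-commanded by the pronoun; coreference would bind this R-expression — blocked (Principle C).

Diana, Diana's assistant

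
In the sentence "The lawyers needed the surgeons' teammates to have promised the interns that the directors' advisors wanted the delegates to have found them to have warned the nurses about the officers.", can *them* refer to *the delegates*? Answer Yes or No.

No

*them* is a pronoun; Principle B requires it to be free in its binding domain — the clause headed by 'found'.
— the delegates: subject of the clause headed by 'found'; c-commands the pronoun within its binding domain — blocked (Principle B).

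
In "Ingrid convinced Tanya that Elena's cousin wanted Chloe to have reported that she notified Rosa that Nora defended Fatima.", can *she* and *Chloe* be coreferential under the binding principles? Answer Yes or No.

Yes

*Chloe* is an R-expression; Principle C requires it to be free (not bound by any c-commanding expression).
— she: subject of the clause headed by 'notified'; the pronoun does not c-command the R-expression — coreference allowed.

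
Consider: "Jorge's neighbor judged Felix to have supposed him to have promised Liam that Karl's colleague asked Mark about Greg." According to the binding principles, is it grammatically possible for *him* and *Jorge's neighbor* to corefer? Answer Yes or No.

*him* is a pronoun; Principle B requires it to be free in its binding domain — the clause headed by 'supposed'.
— Jorge's neighbor: subject of the matrix clause; c-commands the pronoun but lies outside its binding domain — allowed.

Yes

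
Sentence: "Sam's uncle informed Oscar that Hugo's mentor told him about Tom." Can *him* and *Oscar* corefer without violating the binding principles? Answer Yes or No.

Yes

*Oscar* is an R-expression; Principle C requires it to be free (not bound by any c-commanding expression).
— him: object of the clause headed by 'told'; the pronoun does not c-command the R-expression — coreference allowed.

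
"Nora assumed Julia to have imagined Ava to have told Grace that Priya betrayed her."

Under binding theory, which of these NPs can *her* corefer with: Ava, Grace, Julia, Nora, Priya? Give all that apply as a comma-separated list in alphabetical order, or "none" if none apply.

Ava, Grace, Julia, Nora

*her* is a pronoun; Principle B requires it to be free in its binding domain — the clause headed by 'betrayed'.
— Ava: subject of the clause headed by 'told'; c-commands the pronoun but lies outside its binding domain — allowed.
— Grace: object of the clause headed by 'told'; c-commands the pronoun but lies outside its binding domain — allowed.
— Julia: subject of the clause headed by 'imagined'; c-commands the pronoun but lies outside its binding domain — allowed.
— Nora: subject of the matrix clause; c-commands the pronoun but lies outside its binding domain — allowed.
— Priya: subject of the clause headed by 'betrayed'; c-commands the pronoun within its binding domain — blocked (Principle B).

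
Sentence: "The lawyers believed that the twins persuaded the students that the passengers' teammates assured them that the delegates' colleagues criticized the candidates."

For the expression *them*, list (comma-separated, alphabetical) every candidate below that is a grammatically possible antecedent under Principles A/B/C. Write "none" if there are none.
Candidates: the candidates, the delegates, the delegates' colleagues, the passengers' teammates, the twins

the twins

*them* is a pronoun; Principle B requires it to be free in its binding domain — the clause headed by 'assured'.
— the candidates: object of the clause headed by 'criticized'; is c-commanded by the pronoun; coreference would bind this R-expression — blocked (Principle C).
— the delegates: possessor inside the subject DP of the clause headed by 'criticized'; is c-commanded by the pronoun; coreference would bind this R-expression — blocked (Principle C).
— the delegates' colleagues: subject of the clause headed by 'criticized'; is c-commanded by the pronoun; coreference would bind this R-expression — blocked (Principle C).
— the passengers' teammates: subject of the clause headed by 'assured'; c-commands the pronoun within its binding domain — blocked (Principle B).
— the twins: subject of the clause headed by 'persuaded'; c-commands the pronoun but lies outside its binding domain — allowed.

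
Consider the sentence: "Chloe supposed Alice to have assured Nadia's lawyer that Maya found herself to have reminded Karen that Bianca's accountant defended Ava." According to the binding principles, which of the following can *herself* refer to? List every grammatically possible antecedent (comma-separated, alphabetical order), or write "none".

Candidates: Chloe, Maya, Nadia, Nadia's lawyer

*herself* is a reflexive; Principle A requires it to be bound within its binding domain — the clause headed by 'found'.
— Chloe: subject of the matrix clause; c-commands the reflexive but lies outside its binding domain — cannot bind it (Principle A).
— Maya: subject of the clause headed by 'found'; c-commands the reflexive within its binding domain — allowed (Principle A).
— Nadia: possessor inside the object DP of the clause headed by 'assured'; does not c-command the reflexive — cannot bind it (Principle A).
— Nadia's lawyer: object of the clause headed by 'assured'; c-commands the reflexive but lies outside its binding domain — cannot bind it (Principle A).

Maya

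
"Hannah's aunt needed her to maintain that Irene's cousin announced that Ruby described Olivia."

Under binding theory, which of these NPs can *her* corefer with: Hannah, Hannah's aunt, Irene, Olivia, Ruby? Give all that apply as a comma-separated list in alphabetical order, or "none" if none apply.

*her* is a pronoun; Principle B requires it to be free in its binding domain — the matrix clause.
— Hannah: possessor inside the subject DP of the matrix clause; does not c-command the pronoun — Principle B does not apply; allowed.
— Hannah's aunt: subject of the matrix clause; c-commands the pronoun within its binding domain — blocked (Principle B).
— Irene: possessor inside the subject DP of the clause headed by 'announced'; is c-commanded by the pronoun; coreference would bind this R-expression — blocked (Principle C).
— Olivia: object of the clause headed by 'described'; is c-commanded by the pronoun; coreference would bind this R-expression — blocked (Principle C).
— Ruby: subject of the clause headed by 'described'; is c-commanded by the pronoun; coreference would bind this R-expression — blocked (Principle C).

Hannah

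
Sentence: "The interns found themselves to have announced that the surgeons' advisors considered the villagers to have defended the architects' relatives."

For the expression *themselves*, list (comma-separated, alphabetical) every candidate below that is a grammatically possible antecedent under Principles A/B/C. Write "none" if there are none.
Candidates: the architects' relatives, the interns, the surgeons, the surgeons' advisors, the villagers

the interns

*themselves* is a reflexive; Principle A requires it to be bound within its binding domain — the matrix clause.
— the architects' relatives: object of the clause headed by 'defended'; does not c-command the reflexive — cannot bind it (Principle A).
— the interns: subject of the matrix clause; c-commands the reflexive within its binding domain — allowed (Principle A).
— the surgeons: possessor inside the subject DP of the clause headed by 'considered'; does not c-command the reflexive — cannot bind it (Principle A).
— the surgeons' advisors: subject of the clause headed by 'considered'; does not c-command the reflexive — cannot bind it (Principle A).
— the villagers: subject of the clause headed by 'defended'; does not c-command the reflexive — cannot bind it (Principle A).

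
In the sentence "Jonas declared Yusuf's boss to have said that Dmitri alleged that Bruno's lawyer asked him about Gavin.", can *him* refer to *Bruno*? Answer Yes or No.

Yes

*him* is a pronoun; Principle B requires it to be free in its binding domain — the clause headed by 'asked'.
— Bruno: possessor inside the subject DP of the clause headed by 'asked'; does not c-command the pronoun — Principle B does not apply; allowed.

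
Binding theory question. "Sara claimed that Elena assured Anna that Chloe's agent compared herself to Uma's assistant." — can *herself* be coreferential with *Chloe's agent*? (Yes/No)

*herself* is a reflexive; Principle A requires it to be bound within its binding domain — the clause headed by 'compared'.
— Chloe's agent: subject of the clause headed by 'compared'; c-commands the reflexive within its binding domain — allowed (Principle A).

Yes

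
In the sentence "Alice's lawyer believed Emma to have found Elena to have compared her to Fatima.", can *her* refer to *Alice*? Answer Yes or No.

*her* is a pronoun; Principle B requires it to be free in its binding domain — the clause headed by 'compared'.
— Alice: possessor inside the subject DP of the matrix clause; does not c-command the pronoun — Principle B does not apply; allowed.

Yes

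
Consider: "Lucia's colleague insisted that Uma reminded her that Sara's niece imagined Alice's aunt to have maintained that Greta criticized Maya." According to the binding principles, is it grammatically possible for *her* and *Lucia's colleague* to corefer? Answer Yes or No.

Yes

*her* is a pronoun; Principle B requires it to be free in its binding domain — the clause headed by 'reminded'.
— Lucia's colleague: subject of the matrix clause; c-commands the pronoun but lies outside its binding domain — allowed.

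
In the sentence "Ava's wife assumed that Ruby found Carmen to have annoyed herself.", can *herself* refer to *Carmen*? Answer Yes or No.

Yes

*herself* is a reflexive; Principle A requires it to be bound within its binding domain — the clause headed by 'annoyed'.
— Carmen: subject of the clause headed by 'annoyed'; c-commands the reflexive within its binding domain — allowed (Principle A).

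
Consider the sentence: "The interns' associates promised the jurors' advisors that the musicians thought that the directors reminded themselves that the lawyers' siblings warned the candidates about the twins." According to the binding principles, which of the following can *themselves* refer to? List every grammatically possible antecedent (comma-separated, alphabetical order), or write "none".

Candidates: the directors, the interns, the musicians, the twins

*themselves* is a reflexive; Principle A requires it to be bound within its binding domain — the clause headed by 'reminded'.
— the directors: subject of the clause headed by 'reminded'; c-commands the reflexive within its binding domain — allowed (Principle A).
— the interns: possessor inside the subject DP of the matrix clause; does not c-command the reflexive — cannot bind it (Principle A).
— the musicians: subject of the clause headed by 'thought'; c-commands the reflexive but lies outside its binding domain — cannot bind it (Principle A).
— the twins: second object of the clause headed by 'warned'; does not c-command the reflexive — cannot bind it (Principle A).

the directors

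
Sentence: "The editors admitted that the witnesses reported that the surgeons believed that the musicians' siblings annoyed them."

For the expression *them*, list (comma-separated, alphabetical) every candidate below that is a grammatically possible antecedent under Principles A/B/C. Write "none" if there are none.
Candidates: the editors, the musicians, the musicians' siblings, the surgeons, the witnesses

*them* is a pronoun; Principle B requires it to be free in its binding domain — the clause headed by 'annoyed'.
— the editors: subject of the matrix clause; c-commands the pronoun but lies outside its binding domain — allowed.
— the musicians: possessor inside the subject DP of the clause headed by 'annoyed'; does not c-command the pronoun — Principle B does not apply; allowed.
— the musicians' siblings: subject of the clause headed by 'annoyed'; c-commands the pronoun within its binding domain — blocked (Principle B).
— the surgeons: subject of the clause headed by 'believed'; c-commands the pronoun but lies outside its binding domain — allowed.
— the witnesses: subject of the clause headed by 'reported'; c-commands the pronoun but lies outside its binding domain — allowed.

the editors, the musicians, the surgeons, the witnesses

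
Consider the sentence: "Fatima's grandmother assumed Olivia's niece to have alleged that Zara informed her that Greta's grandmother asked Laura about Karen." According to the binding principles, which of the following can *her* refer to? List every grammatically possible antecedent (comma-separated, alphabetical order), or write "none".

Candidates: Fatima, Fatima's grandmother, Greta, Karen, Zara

*her* is a pronoun; Principle B requires it to be free in its binding domain — the clause headed by 'informed'.
— Fatima: possessor inside the subject DP of the matrix clause; does not c-command the pronoun — Principle B does not apply; allowed.
— Fatima's grandmother: subject of the matrix clause; c-commands the pronoun but lies outside its binding domain — allowed.
— Greta: possessor inside the subject DP of the clause headed by 'asked'; is c-commanded by the pronoun; coreference would bind this R-expression — blocked (Principle C).
— Karen: second object of the clause headed by 'asked'; is c-commanded by the pronoun; coreference would bind this R-expression — blocked (Principle C).
— Zara: subject of the clause headed by 'informed'; c-commands the pronoun within its binding domain — blocked (Principle B).

Fatima, Fatima's grandmother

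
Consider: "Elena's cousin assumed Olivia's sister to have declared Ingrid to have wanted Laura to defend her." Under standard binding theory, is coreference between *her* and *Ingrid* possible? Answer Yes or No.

Yes

*Ingrid* is an R-expression; Principle C requires it to be free (not bound by any c-commanding expression).
— her: object of the clause headed by 'defend'; the pronoun does not c-command the R-expression — coreference allowed.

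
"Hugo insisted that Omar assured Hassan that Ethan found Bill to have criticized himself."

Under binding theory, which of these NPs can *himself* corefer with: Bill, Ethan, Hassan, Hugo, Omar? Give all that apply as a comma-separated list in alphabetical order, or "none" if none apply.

*himself* is a reflexive; Principle A requires it to be bound within its binding domain — the clause headed by 'criticized'.
— Bill: subject of the clause headed by 'criticized'; c-commands the reflexive within its binding domain — allowed (Principle A).
— Ethan: subject of the clause headed by 'found'; c-commands the reflexive but lies outside its binding domain — cannot bind it (Principle A).
— Hassan: object of the clause headed by 'assured'; c-commands the reflexive but lies outside its binding domain — cannot bind it (Principle A).
— Hugo: subject of the matrix clause; c-commands the reflexive but lies outside its binding domain — cannot bind it (Principle A).
— Omar: subject of the clause headed by 'assured'; c-commands the reflexive but lies outside its binding domain — cannot bind it (Principle A).

Bill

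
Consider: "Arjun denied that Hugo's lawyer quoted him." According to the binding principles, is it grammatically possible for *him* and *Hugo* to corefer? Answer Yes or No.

*him* is a pronoun; Principle B requires it to be free in its binding domain — the clause headed by 'quoted'.
— Hugo: possessor inside the subject DP of the clause headed by 'quoted'; does not c-command the pronoun — Principle B does not apply; allowed.

Yes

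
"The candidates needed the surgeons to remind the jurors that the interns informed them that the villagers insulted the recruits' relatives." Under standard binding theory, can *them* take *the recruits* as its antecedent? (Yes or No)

No

*them* is a pronoun; Principle B requires it to be free in its binding domain — the clause headed by 'informed'.
— the recruits: possessor inside the object DP of the clause headed by 'insulted'; is c-commanded by the pronoun; coreference would bind this R-expression — blocked (Principle C).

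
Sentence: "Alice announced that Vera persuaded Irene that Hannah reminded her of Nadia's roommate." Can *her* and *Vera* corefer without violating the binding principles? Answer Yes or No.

Yes

*Vera* is an R-expression; Principle C requires it to be free (not bound by any c-commanding expression).
— her: object of the clause headed by 'reminded'; the pronoun does not c-command the R-expression — coreference allowed.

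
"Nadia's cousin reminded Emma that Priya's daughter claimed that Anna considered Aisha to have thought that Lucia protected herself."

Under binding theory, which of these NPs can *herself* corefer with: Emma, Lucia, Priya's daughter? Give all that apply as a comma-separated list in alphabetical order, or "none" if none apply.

*herself* is a reflexive; Principle A requires it to be bound within its binding domain — the clause headed by 'protected'.
— Emma: object of the matrix clause; c-commands the reflexive but lies outside its binding domain — cannot bind it (Principle A).
— Lucia: subject of the clause headed by 'protected'; c-commands the reflexive within its binding domain — allowed (Principle A).
— Priya's daughter: subject of the clause headed by 'claimed'; c-commands the reflexive but lies outside its binding domain — cannot bind it (Principle A).

Lucia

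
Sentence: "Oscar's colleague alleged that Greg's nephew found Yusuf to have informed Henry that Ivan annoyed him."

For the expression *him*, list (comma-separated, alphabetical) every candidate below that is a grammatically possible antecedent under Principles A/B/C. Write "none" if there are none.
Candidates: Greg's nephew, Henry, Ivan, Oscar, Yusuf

Greg's nephew, Henry, Oscar, Yusuf

*him* is a pronoun; Principle B requires it to be free in its binding domain — the clause headed by 'annoyed'.
— Greg's nephew: subject of the clause headed by 'found'; c-commands the pronoun but lies outside its binding domain — allowed.
— Henry: object of the clause headed by 'informed'; c-commands the pronoun but lies outside its binding domain — allowed.
— Ivan: subject of the clause headed by 'annoyed'; c-commands the pronoun within its binding domain — blocked (Principle B).
— Oscar: possessor inside the subject DP of the matrix clause; does not c-command the pronoun — Principle B does not apply; allowed.
— Yusuf: subject of the clause headed by 'informed'; c-commands the pronoun but lies outside its binding domain — allowed.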